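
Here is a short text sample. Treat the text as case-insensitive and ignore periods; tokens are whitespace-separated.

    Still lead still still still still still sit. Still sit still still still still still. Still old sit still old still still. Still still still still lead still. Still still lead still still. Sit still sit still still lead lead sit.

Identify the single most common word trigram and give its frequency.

Trigram frequencies (highest first):
  still still still: 12
  still sit still: 4
  still lead still: 3
  lead still still: 3
  still still lead: 3
  still still sit: 2
  … (10 more, each ≤ 2)

"still still still", 12 times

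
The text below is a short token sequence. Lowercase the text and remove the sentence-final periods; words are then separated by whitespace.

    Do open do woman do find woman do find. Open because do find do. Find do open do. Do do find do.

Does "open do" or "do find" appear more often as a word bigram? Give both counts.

"do find" (5 vs 2)

"open do": 2 occurrences
"do find": 5 occurrences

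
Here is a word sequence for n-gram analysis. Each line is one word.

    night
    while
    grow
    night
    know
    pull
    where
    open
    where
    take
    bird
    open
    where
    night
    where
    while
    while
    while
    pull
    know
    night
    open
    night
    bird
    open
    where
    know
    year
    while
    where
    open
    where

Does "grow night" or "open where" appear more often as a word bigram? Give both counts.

"open where" (4 vs 1)

"grow night": 1 occurrence
"open where": 4 occurrences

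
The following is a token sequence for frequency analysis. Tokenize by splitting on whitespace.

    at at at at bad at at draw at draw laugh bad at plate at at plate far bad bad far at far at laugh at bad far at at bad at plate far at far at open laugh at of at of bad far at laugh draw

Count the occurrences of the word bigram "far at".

6

Scanning the 47 overlapping bigram windows for "far at":
  position 21–22: far at
  position 23–24: far at
  position 28–29: far at
  position 34–35: far at
  position 36–37: far at
  position 45–46: far at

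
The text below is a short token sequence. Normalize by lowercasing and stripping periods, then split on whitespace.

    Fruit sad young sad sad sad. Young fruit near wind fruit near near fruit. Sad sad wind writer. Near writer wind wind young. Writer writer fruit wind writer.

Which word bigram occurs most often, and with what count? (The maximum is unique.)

Bigram frequencies (highest first):
  sad sad: 3
  fruit sad: 2
  sad young: 2
  fruit near: 2
  wind writer: 2
  young sad: 1
  … (15 more, each ≤ 1)

"sad sad", 3 times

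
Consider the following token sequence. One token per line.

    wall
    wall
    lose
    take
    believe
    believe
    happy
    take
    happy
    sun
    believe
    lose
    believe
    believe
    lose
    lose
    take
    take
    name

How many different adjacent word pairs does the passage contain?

19 tokens → 18 bigram windows in total.
Repeated bigrams (each contributes count−1 duplicates):
  believe believe: 2
  believe lose: 2
  lose take: 2
3 duplicate windows → 18 − 3 = 15 distinct.

15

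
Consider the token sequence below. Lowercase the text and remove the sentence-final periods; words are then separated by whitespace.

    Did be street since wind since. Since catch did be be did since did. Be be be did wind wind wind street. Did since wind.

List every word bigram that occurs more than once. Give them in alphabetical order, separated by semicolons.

be be; be did; did be; did since; since wind; wind wind

Bigram counts meeting the condition (more than once):
  be be: 3
  be did: 2
  did be: 3
  did since: 2
  since wind: 2
  wind wind: 2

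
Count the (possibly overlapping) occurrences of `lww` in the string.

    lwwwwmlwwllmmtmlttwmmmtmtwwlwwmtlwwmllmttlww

Sliding a length-3 window over the 44 characters (42 positions):
  position 1–3: lww
  position 7–9: lww
  position 28–30: lww
  position 33–35: lww
  position 42–44: lww

5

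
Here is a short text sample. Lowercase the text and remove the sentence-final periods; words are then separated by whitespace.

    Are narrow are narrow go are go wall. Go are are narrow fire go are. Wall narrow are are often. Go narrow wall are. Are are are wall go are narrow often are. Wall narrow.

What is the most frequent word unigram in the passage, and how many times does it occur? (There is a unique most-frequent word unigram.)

Unigram frequencies (highest first):
  are: 14
  narrow: 7
  go: 6
  wall: 5
  often: 2
  fire: 1

"are", 14 times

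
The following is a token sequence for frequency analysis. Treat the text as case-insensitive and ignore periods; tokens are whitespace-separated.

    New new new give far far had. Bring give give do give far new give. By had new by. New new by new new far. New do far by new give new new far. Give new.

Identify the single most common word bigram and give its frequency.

"new new", 5 times

Bigram frequencies (highest first):
  new new: 5
  new give: 3
  by new: 3
  give far: 2
  far new: 2
  new by: 2
  … (16 more, each ≤ 2)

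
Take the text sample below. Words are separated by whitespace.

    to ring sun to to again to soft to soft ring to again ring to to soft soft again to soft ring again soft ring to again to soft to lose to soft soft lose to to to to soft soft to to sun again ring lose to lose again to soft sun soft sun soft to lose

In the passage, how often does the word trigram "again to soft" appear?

Scanning the 56 overlapping trigram windows for "again to soft":
  position 6–8: again to soft
  position 19–21: again to soft
  position 27–29: again to soft
  position 50–52: again to soft

4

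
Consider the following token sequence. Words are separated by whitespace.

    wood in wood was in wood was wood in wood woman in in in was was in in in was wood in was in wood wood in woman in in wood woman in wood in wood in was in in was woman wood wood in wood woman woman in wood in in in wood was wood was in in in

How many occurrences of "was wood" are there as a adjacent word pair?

3

Scanning the 59 overlapping bigram windows for "was wood":
  position 7–8: was wood
  position 20–21: was wood
  position 55–56: was wood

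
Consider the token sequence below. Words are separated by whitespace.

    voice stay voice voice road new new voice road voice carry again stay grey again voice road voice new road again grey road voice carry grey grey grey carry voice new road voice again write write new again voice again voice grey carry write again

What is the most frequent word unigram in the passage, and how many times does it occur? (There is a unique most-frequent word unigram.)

"voice", 12 times

Unigram frequencies (highest first):
  voice: 12
  again: 7
  road: 6
  grey: 6
  new: 5
  carry: 4
  … (2 more, each ≤ 3)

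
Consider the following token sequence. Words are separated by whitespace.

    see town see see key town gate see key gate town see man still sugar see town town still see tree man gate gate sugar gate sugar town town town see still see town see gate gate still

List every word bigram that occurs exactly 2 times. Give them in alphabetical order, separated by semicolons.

gate gate; gate sugar; see key; still see

Bigram counts meeting the condition (exactly 2 times):
  gate gate: 2
  gate sugar: 2
  see key: 2
  still see: 2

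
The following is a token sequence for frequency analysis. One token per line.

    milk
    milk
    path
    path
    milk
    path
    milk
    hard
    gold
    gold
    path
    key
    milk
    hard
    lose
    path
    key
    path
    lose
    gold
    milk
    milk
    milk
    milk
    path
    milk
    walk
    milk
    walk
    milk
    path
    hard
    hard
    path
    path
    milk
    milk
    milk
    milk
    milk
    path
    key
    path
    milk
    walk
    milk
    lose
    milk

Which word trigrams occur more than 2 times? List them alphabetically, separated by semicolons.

Trigram counts meeting the condition (more than 2 times):
  milk milk milk: 5
  milk milk path: 3
  milk walk milk: 3

milk milk milk; milk milk path; milk walk milk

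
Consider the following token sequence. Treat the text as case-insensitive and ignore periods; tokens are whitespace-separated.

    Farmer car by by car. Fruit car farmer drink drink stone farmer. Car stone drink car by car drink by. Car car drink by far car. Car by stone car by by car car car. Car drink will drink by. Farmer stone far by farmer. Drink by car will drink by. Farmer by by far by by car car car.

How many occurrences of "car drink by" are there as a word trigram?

Scanning the 58 overlapping trigram windows for "car drink by":
  position 18–20: car drink by
  position 22–24: car drink by

2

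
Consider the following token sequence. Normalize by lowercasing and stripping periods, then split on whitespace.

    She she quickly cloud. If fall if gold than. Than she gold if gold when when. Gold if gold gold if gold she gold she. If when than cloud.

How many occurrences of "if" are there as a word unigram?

Scanning the 29 tokens for "if":
  position 5: if
  position 7: if
  position 13: if
  position 18: if
  position 21: if
  position 26: if

6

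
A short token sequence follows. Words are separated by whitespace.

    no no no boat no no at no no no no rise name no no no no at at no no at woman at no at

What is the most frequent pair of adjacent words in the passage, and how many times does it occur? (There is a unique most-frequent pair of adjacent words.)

Bigram frequencies (highest first):
  no no: 10
  no at: 4
  at no: 3
  no boat: 1
  boat no: 1
  no rise: 1
  … (5 more, each ≤ 1)

"no no", 10 times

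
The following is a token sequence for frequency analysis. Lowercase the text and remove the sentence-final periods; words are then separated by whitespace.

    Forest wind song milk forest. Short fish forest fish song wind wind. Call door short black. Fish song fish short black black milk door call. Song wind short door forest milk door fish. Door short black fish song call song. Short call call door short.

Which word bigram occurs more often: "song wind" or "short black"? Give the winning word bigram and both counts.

"song wind": 2 occurrences
"short black": 3 occurrences

"short black" (3 vs 2)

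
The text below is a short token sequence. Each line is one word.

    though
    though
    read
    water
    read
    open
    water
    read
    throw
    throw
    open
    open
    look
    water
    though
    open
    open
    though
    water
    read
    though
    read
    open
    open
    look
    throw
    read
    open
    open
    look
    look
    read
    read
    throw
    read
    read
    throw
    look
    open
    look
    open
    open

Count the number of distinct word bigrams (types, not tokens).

42 tokens → 41 bigram windows in total.
Repeated bigrams (each contributes count−1 duplicates):
  open open: 5
  open look: 4
  read open: 3
  read throw: 3
  water read: 3
  look open: 2
  read read: 2
  though read: 2
  … (1 more repeated)
17 duplicate windows → 41 − 17 = 24 distinct.

24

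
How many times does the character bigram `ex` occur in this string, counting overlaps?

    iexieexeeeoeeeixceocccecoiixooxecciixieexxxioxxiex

Sliding a length-2 window over the 50 characters (49 positions):
  position 2–3: ex
  position 6–7: ex
  position 40–41: ex
  position 49–50: ex

4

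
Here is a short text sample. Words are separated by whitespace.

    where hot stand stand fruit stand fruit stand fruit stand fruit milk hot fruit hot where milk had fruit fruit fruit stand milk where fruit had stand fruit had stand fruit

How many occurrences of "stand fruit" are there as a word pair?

6

Scanning the 30 overlapping bigram windows for "stand fruit":
  position 4–5: stand fruit
  position 6–7: stand fruit
  position 8–9: stand fruit
  position 10–11: stand fruit
  position 27–28: stand fruit
  position 30–31: stand fruit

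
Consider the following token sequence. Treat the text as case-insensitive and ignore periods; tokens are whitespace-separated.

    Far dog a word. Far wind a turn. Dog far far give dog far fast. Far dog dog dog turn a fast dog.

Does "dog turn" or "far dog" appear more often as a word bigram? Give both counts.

"dog turn": 1 occurrence
"far dog": 2 occurrences

"far dog" (2 vs 1)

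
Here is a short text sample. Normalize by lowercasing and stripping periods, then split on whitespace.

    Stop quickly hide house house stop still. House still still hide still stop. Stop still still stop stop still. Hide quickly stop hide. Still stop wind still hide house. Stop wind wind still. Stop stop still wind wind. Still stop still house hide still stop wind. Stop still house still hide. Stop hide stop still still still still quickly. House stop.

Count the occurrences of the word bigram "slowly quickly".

0

Scanning the 60 overlapping bigram windows for "slowly quickly":
  (none found)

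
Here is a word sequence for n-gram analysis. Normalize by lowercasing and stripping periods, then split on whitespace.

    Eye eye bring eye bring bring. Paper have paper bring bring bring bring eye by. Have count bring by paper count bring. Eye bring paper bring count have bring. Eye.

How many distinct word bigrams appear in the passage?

18

30 tokens → 29 bigram windows in total.
Repeated bigrams (each contributes count−1 duplicates):
  bring bring: 4
  bring eye: 4
  eye bring: 3
  bring paper: 2
  count bring: 2
  paper bring: 2
11 duplicate windows → 29 − 11 = 18 distinct.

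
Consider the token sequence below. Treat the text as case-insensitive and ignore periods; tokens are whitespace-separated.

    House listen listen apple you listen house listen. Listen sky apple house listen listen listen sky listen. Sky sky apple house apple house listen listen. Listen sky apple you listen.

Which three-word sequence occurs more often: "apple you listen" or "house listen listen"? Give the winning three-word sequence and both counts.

"apple you listen": 2 occurrences
"house listen listen": 4 occurrences

"house listen listen" (4 vs 2)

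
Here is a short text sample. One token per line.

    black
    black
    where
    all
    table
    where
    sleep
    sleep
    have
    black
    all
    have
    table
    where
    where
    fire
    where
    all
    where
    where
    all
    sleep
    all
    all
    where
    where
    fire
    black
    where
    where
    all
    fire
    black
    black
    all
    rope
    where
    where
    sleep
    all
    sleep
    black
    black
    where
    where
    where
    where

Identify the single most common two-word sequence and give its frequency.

"where where", 8 times

Bigram frequencies (highest first):
  where where: 8
  where all: 4
  black black: 3
  black where: 3
  table where: 2
  where sleep: 2
  … (18 more, each ≤ 2)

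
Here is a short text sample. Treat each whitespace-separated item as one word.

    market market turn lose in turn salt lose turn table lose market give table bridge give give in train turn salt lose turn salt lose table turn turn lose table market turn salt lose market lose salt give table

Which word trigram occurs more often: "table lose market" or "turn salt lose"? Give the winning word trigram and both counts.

"table lose market": 1 occurrence
"turn salt lose": 4 occurrences

"turn salt lose" (4 vs 1)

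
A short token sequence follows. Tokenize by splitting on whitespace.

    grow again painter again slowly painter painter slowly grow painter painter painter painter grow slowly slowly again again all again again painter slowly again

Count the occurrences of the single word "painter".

8

Scanning the 24 tokens for "painter":
  position 3: painter
  position 6: painter
  position 7: painter
  position 10: painter
  position 11: painter
  position 12: painter
  position 13: painter
  position 22: painter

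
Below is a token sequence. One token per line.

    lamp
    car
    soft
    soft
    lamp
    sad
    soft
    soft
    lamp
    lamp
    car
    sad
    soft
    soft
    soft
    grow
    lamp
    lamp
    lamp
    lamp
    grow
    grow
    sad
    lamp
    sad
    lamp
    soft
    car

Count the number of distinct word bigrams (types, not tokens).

16

28 tokens → 27 bigram windows in total.
Repeated bigrams (each contributes count−1 duplicates):
  lamp lamp: 4
  soft soft: 4
  lamp car: 2
  lamp sad: 2
  sad lamp: 2
  sad soft: 2
  soft lamp: 2
11 duplicate windows → 27 − 11 = 16 distinct.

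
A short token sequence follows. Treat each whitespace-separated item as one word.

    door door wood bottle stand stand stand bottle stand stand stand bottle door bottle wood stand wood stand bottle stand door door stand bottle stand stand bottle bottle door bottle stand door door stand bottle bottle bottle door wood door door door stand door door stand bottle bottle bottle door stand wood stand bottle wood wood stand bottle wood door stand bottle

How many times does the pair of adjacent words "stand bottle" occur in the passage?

Scanning the 61 overlapping bigram windows for "stand bottle":
  position 7–8: stand bottle
  position 11–12: stand bottle
  position 18–19: stand bottle
  position 23–24: stand bottle
  position 26–27: stand bottle
  position 34–35: stand bottle
  position 46–47: stand bottle
  position 53–54: stand bottle
  position 57–58: stand bottle
  position 61–62: stand bottle

10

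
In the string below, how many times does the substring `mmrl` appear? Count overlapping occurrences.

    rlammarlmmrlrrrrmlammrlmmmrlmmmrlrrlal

Sliding a length-4 window over the 38 characters (35 positions):
  position 9–12: mmrl
  position 20–23: mmrl
  position 25–28: mmrl
  position 30–33: mmrl

4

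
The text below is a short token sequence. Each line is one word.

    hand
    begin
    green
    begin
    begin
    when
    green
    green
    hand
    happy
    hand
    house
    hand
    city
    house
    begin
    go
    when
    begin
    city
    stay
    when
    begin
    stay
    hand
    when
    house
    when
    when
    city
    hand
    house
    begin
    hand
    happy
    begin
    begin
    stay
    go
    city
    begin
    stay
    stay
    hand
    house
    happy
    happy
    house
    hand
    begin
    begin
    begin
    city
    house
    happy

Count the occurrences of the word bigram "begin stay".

3

Scanning the 54 overlapping bigram windows for "begin stay":
  position 23–24: begin stay
  position 37–38: begin stay
  position 41–42: begin stay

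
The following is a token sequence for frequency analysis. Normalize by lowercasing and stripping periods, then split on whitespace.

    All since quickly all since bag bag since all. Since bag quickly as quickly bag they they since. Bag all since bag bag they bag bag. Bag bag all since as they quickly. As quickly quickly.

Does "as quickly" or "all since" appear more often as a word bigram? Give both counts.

"as quickly": 2 occurrences
"all since": 5 occurrences

"all since" (5 vs 2)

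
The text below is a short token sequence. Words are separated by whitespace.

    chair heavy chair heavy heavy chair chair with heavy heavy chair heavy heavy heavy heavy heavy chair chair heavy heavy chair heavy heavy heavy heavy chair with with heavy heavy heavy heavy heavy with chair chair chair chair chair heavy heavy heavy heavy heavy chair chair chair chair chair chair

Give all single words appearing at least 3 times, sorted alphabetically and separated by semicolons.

Unigram counts meeting the condition (at least 3 times):
  chair: 20
  heavy: 26
  with: 4

chair; heavy; with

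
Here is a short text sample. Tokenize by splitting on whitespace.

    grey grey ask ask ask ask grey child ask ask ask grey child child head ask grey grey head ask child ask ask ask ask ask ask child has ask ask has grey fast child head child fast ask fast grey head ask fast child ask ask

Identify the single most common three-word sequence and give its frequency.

"ask ask ask", 7 times

Trigram frequencies (highest first):
  ask ask ask: 7
  child ask ask: 3
  ask ask grey: 2
  ask grey child: 2
  grey head ask: 2
  grey grey ask: 1
  … (28 more, each ≤ 1)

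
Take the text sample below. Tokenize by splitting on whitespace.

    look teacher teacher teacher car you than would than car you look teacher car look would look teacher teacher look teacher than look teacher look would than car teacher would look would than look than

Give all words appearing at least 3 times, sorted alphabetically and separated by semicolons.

car; look; teacher; than; would

Unigram counts meeting the condition (at least 3 times):
  car: 4
  look: 9
  teacher: 9
  than: 6
  would: 5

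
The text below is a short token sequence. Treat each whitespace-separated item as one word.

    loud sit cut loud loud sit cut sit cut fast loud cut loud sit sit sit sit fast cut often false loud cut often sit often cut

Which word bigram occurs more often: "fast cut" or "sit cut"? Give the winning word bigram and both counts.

"sit cut" (3 vs 1)

"fast cut": 1 occurrence
"sit cut": 3 occurrences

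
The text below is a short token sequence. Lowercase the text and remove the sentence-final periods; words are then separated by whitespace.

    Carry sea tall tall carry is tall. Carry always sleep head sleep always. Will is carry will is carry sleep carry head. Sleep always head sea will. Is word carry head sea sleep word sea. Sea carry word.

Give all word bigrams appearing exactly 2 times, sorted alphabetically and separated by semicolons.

carry head; head sea; head sleep; is carry; sleep always; tall carry

Bigram counts meeting the condition (exactly 2 times):
  carry head: 2
  head sea: 2
  head sleep: 2
  is carry: 2
  sleep always: 2
  tall carry: 2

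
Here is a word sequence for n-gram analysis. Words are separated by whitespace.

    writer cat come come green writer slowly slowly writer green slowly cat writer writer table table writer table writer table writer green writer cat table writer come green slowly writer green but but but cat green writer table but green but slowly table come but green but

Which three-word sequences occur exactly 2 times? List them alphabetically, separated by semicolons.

but green but; slowly writer green; table writer table; writer table writer

Trigram counts meeting the condition (exactly 2 times):
  but green but: 2
  slowly writer green: 2
  table writer table: 2
  writer table writer: 2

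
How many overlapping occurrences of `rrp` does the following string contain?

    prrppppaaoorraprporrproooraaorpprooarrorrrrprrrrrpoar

Sliding a length-3 window over the 53 characters (51 positions):
  position 2–4: rrp
  position 19–21: rrp
  position 42–44: rrp
  position 48–50: rrp

4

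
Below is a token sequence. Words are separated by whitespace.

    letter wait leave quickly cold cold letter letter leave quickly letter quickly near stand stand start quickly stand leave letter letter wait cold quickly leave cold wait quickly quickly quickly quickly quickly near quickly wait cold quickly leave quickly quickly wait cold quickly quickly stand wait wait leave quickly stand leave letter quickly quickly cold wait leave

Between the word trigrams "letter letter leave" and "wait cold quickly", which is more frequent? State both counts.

"wait cold quickly" (3 vs 1)

"letter letter leave": 1 occurrence
"wait cold quickly": 3 occurrences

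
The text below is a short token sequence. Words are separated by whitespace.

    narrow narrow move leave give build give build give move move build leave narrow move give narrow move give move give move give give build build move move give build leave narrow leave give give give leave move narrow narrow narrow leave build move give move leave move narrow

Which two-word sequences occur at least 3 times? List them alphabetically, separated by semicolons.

Bigram counts meeting the condition (at least 3 times):
  give build: 4
  give give: 3
  give move: 4
  move give: 6
  narrow move: 3
  narrow narrow: 3

give build; give give; give move; move give; narrow move; narrow narrow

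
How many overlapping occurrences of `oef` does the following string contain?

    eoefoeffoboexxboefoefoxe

4

Sliding a length-3 window over the 24 characters (22 positions):
  position 2–4: oef
  position 5–7: oef
  position 16–18: oef
  position 19–21: oef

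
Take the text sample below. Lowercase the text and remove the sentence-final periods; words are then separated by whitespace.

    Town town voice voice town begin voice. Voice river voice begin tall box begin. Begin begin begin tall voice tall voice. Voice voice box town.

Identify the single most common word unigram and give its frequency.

"voice", 9 times

Unigram frequencies (highest first):
  voice: 9
  begin: 6
  town: 4
  tall: 3
  box: 2
  river: 1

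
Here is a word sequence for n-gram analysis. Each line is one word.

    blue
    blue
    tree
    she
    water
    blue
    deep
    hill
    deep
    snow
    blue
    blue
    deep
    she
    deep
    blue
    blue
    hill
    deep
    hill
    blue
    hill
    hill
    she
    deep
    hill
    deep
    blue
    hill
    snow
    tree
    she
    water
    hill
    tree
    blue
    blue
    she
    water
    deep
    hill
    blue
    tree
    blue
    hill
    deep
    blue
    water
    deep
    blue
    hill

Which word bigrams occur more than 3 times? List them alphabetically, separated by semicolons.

Bigram counts meeting the condition (more than 3 times):
  blue blue: 4
  blue hill: 5
  deep blue: 4
  deep hill: 4
  hill deep: 4

blue blue; blue hill; deep blue; deep hill; hill deep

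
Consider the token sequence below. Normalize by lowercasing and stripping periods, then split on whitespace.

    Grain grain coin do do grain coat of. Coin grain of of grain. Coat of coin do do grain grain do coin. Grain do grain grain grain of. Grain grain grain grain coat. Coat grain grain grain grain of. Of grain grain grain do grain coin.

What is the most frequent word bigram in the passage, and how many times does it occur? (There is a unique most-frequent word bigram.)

"grain grain", 12 times

Bigram frequencies (highest first):
  grain grain: 12
  do grain: 4
  grain coat: 3
  grain of: 3
  of grain: 3
  grain do: 3
  … (10 more, each ≤ 2)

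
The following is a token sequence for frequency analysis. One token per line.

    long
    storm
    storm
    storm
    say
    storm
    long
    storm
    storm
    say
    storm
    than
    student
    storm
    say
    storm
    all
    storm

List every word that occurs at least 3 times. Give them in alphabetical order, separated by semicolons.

Unigram counts meeting the condition (at least 3 times):
  say: 3
  storm: 10

say; storm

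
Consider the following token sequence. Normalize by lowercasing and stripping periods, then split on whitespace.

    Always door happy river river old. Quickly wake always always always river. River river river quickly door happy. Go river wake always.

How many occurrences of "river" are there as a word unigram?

7

Scanning the 22 tokens for "river":
  position 4: river
  position 5: river
  position 12: river
  position 13: river
  position 14: river
  position 15: river
  position 20: river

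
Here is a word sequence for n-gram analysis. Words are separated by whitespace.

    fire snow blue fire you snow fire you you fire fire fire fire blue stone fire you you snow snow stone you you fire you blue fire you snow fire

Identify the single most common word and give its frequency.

"fire", 11 times

Unigram frequencies (highest first):
  fire: 11
  you: 9
  snow: 5
  blue: 3
  stone: 2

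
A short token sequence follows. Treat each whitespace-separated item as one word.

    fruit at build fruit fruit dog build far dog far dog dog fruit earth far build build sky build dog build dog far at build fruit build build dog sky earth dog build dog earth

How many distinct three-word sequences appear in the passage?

31

35 tokens → 33 trigram windows in total.
Repeated trigrams (each contributes count−1 duplicates):
  at build fruit: 2
  dog build dog: 2
2 duplicate windows → 33 − 2 = 31 distinct.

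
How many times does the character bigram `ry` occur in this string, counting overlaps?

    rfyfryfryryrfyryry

5

Sliding a length-2 window over the 18 characters (17 positions):
  position 5–6: ry
  position 8–9: ry
  position 10–11: ry
  position 15–16: ry
  position 17–18: ry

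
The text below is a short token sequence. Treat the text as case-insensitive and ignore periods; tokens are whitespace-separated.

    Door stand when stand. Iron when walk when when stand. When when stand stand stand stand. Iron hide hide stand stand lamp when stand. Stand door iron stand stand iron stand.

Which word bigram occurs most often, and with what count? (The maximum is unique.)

"stand stand", 6 times

Bigram frequencies (highest first):
  stand stand: 6
  when stand: 4
  stand iron: 3
  stand when: 2
  when when: 2
  iron stand: 2
  … (11 more, each ≤ 1)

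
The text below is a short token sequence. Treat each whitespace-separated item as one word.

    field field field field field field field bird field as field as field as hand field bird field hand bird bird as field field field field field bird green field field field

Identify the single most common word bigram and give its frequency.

Bigram frequencies (highest first):
  field field: 12
  field bird: 3
  field as: 3
  as field: 3
  bird field: 2
  as hand: 1
  … (7 more, each ≤ 1)

"field field", 12 times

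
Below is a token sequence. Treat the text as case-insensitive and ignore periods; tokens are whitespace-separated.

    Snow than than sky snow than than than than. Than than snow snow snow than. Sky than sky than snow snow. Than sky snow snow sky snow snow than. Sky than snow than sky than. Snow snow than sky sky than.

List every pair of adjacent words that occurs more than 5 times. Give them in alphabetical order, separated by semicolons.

snow snow; snow than; than sky; than than

Bigram counts meeting the condition (more than 5 times):
  snow snow: 6
  snow than: 7
  than sky: 7
  than than: 6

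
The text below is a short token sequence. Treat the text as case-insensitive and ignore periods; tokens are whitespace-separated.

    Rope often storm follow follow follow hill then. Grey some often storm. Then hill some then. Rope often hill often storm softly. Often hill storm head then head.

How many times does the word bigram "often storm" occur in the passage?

3

Scanning the 27 overlapping bigram windows for "often storm":
  position 2–3: often storm
  position 11–12: often storm
  position 20–21: often storm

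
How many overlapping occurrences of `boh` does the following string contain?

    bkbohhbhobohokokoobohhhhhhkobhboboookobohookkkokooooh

Sliding a length-3 window over the 53 characters (51 positions):
  position 3–5: boh
  position 10–12: boh
  position 19–21: boh
  position 39–41: boh

4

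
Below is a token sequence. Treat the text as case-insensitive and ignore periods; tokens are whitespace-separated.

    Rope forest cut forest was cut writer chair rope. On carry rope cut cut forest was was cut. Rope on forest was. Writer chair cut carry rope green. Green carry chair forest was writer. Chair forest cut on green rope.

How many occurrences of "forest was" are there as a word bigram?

4

Scanning the 39 overlapping bigram windows for "forest was":
  position 4–5: forest was
  position 15–16: forest was
  position 21–22: forest was
  position 32–33: forest was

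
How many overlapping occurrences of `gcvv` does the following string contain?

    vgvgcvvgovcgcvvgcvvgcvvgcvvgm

Sliding a length-4 window over the 29 characters (26 positions):
  position 4–7: gcvv
  position 12–15: gcvv
  position 16–19: gcvv
  position 20–23: gcvv
  position 24–27: gcvv

5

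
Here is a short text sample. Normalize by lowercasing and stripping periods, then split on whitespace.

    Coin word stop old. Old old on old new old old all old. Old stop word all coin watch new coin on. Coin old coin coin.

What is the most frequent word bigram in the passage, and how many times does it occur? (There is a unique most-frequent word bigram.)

Bigram frequencies (highest first):
  old old: 4
  coin word: 1
  word stop: 1
  stop old: 1
  old on: 1
  on old: 1
  … (16 more, each ≤ 1)

"old old", 4 times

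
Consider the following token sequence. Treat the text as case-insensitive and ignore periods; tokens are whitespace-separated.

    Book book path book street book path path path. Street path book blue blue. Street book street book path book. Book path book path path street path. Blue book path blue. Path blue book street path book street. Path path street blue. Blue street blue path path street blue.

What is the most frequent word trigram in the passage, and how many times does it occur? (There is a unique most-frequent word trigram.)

Trigram frequencies (highest first):
  path path street: 4
  book path book: 3
  book book path: 2
  path book street: 2
  book street book: 2
  street book path: 2
  … (25 more, each ≤ 2)

"path path street", 4 times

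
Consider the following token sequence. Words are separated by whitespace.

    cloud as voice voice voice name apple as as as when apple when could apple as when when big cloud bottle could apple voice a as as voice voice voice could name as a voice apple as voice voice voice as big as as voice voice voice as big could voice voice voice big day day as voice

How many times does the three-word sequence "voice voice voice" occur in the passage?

5

Scanning the 56 overlapping trigram windows for "voice voice voice":
  position 3–5: voice voice voice
  position 28–30: voice voice voice
  position 38–40: voice voice voice
  position 45–47: voice voice voice
  position 51–53: voice voice voice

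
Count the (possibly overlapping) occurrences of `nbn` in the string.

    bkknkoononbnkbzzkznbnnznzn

2

Sliding a length-3 window over the 26 characters (24 positions):
  position 10–12: nbn
  position 19–21: nbn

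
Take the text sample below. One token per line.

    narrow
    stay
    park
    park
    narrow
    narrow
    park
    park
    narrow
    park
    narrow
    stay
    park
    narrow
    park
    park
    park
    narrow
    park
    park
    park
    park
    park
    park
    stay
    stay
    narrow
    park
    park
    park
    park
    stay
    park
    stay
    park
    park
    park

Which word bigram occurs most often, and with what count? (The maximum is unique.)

Bigram frequencies (highest first):
  park park: 14
  park narrow: 5
  narrow park: 5
  stay park: 4
  park stay: 3
  narrow stay: 2
  … (3 more, each ≤ 1)

"park park", 14 times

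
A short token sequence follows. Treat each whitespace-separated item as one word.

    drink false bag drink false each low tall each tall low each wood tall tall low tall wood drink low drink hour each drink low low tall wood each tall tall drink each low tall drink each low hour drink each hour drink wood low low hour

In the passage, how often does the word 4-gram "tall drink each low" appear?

Scanning the 44 overlapping 4-gram windows for "tall drink each low":
  position 31–34: tall drink each low
  position 35–38: tall drink each low

2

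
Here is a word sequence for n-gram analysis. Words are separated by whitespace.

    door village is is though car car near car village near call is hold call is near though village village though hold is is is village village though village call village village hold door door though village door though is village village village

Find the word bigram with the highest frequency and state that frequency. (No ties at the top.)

Bigram frequencies (highest first):
  village village: 5
  is is: 3
  though village: 3
  call is: 2
  village though: 2
  is village: 2
  … (24 more, each ≤ 2)

"village village", 5 times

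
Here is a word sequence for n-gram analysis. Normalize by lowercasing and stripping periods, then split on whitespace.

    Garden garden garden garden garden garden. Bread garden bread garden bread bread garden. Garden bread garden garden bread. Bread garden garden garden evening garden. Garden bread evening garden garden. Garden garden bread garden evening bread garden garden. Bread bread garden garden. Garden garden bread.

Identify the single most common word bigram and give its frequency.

"garden garden", 17 times

Bigram frequencies (highest first):
  garden garden: 17
  garden bread: 9
  bread garden: 8
  bread bread: 3
  garden evening: 2
  evening garden: 2
  … (2 more, each ≤ 1)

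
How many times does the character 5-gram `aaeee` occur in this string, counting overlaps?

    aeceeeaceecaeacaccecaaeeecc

Sliding a length-5 window over the 27 characters (23 positions):
  position 21–25: aaeee

1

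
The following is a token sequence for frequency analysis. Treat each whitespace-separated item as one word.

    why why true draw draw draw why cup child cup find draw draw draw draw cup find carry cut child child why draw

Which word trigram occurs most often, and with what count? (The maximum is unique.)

Trigram frequencies (highest first):
  draw draw draw: 3
  why why true: 1
  why true draw: 1
  true draw draw: 1
  draw draw why: 1
  draw why cup: 1
  … (13 more, each ≤ 1)

"draw draw draw", 3 times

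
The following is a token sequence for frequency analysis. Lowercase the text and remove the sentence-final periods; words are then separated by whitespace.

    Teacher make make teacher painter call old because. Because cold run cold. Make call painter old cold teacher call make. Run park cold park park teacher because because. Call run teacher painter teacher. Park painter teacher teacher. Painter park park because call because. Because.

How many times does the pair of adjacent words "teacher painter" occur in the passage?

Scanning the 43 overlapping bigram windows for "teacher painter":
  position 4–5: teacher painter
  position 31–32: teacher painter
  position 37–38: teacher painter

3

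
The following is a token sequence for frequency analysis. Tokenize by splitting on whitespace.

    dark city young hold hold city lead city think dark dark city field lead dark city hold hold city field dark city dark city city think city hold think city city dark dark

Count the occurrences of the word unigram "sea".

0

Scanning the 33 tokens for "sea":
  (none found)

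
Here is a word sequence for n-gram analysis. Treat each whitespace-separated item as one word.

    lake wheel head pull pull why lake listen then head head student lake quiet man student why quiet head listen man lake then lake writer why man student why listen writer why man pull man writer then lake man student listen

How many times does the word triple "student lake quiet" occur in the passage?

1

Scanning the 39 overlapping trigram windows for "student lake quiet":
  position 12–14: student lake quiet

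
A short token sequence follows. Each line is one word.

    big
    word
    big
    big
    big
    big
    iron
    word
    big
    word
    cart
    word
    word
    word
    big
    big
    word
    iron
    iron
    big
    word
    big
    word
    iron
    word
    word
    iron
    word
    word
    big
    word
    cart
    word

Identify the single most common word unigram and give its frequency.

Unigram frequencies (highest first):
  word: 15
  big: 11
  iron: 5
  cart: 2

"word", 15 times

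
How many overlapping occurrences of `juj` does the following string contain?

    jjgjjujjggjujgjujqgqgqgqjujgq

Sliding a length-3 window over the 29 characters (27 positions):
  position 5–7: juj
  position 11–13: juj
  position 15–17: juj
  position 25–27: juj

4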